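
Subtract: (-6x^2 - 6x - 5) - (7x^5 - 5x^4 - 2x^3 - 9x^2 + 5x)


Distribute the minus sign:
  (-6x^2 - 6x - 5)
- (7x^5 - 5x^4 - 2x^3 - 9x^2 + 5x)
Negate second polynomial: -7x^5 + 5x^4 + 2x^3 + 9x^2 - 5x
Add: -7x^5 + 5x^4 + 2x^3 + 3x^2 - 11x - 5


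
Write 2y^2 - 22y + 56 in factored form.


Roots satisfy r1 + r2 = -b/a = 11 and r1*r2 = c/a = 28.
So r1 = 4, r2 = 7.
2y^2 - 22y + 56 = 2(y - r1)(y - r2) = 2(y - 4)(y - 7)


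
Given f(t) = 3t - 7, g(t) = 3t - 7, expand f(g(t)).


Substitute g(t) into f:
f(g(t)) = 3*(3t - 7) + (-7)
Expand and combine: 9t - 28


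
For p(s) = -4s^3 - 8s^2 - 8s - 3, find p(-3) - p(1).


p(-3) = 57
p(1) = -23
p(-3) - p(1) = 57 + 23 = 80


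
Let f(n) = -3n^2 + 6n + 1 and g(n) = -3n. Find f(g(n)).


Substitute g(n) into f:
f(g(n)) = -3*(-3n)^2 + 6*(-3n) + 1
(-3n)^2 = 9n^2
Expand and combine: -27n^2 - 18n + 1


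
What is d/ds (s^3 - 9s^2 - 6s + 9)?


Apply the power rule term by term:
  d/ds(s^3) = 3s^2
  d/ds(-9s^2) = -18s
  d/ds(-6s) = -6
  d/ds(9) = 0
p'(s) = 3s^2 - 18s - 6


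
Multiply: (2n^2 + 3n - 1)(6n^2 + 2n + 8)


Distribute each term of the first polynomial:
  (2n^2)(6n^2 + 2n + 8) = 12n^4 + 4n^3 + 16n^2
  (3n)(6n^2 + 2n + 8) = 18n^3 + 6n^2 + 24n
  (-1)(6n^2 + 2n + 8) = -6n^2 - 2n - 8
Sum: 12n^4 + 22n^3 + 16n^2 + 22n - 8


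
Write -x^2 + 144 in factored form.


Roots satisfy r1 + r2 = -b/a = 0 and r1*r2 = c/a = -144.
So r1 = 12, r2 = -12.
-x^2 + 144 = -(x - r1)(x - r2) = -(x - 12)(x + 12)


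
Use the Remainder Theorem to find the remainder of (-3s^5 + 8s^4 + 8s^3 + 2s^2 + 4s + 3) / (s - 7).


By the Remainder Theorem, the remainder equals p(7):
  -3*(7)^5 = -50421
  8*(7)^4 = 19208
  8*(7)^3 = 2744
  2*(7)^2 = 98
  4*(7)^1 = 28
  constant: 3
Sum: -50421 + 19208 + 2744 + 98 + 28 + 3 = -28340


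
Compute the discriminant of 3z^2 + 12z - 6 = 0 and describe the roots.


D = b^2 - 4ac = (12)^2 - 4(3)(-6) = 144 + 72 = 216
Since D > 0: two distinct irrational roots


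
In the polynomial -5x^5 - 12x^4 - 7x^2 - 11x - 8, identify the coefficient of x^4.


Read off the coefficient of x^4: -12


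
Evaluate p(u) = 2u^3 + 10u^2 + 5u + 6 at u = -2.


Using direct substitution:
  2 * (-2)^3 = -16
  10 * (-2)^2 = 40
  5 * (-2)^1 = -10
  constant: 6
Sum = -16 + 40 - 10 + 6 = 20


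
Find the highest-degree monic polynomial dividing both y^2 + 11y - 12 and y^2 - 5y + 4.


Factor each:
  y^2 + 11y - 12 = (y - 1)(y + 12)
  y^2 - 5y + 4 = (y - 1)(y - 4)
Common monic factor: y - 1


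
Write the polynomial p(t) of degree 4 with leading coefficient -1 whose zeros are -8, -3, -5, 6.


p(t) = -(t + 8)(t + 3)(t + 5)(t - 6)
Expand: -t^4 - 10t^3 + 17t^2 + 354t + 720


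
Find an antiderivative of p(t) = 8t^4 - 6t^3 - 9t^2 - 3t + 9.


Reverse power rule on each term:
  ∫ 8t^4 dt = (8/5)t^5
  ∫ -6t^3 dt = -(3/2)t^4
  ∫ -9t^2 dt = -3t^3
  ∫ -3t dt = -(3/2)t^2
  ∫ 9 dt = 9t
F(t) = (8/5)t^5 - (3/2)t^4 - 3t^3 - (3/2)t^2 + 9t + C


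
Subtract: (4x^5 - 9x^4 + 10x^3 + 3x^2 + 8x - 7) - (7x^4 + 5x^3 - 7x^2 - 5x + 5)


Distribute the minus sign:
  (4x^5 - 9x^4 + 10x^3 + 3x^2 + 8x - 7)
- (7x^4 + 5x^3 - 7x^2 - 5x + 5)
Negate second polynomial: -7x^4 - 5x^3 + 7x^2 + 5x - 5
Add: 4x^5 - 16x^4 + 5x^3 + 10x^2 + 13x - 12


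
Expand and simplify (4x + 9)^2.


Expand (4x + 9)^2 by repeated multiplication:
= 16x^2 + 72x + 81


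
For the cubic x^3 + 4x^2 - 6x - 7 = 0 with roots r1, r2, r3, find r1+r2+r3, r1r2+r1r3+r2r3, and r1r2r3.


Monic cubic x^3+bx^2+cx+d=0: sum=-b, pairwise sum=c, product=-d.
b=4, c=-6, d=-7
r1+r2+r3 = -4
r1r2+r1r3+r2r3 = -6
r1r2r3 = 7


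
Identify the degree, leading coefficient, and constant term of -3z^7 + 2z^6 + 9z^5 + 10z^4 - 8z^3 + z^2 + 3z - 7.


Highest power of z is 7, with coefficient -3. Constant term is -7.
Degree = 7, leading coefficient = -3, constant term = -7


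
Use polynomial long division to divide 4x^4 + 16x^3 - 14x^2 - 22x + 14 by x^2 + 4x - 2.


(4x^4 + 16x^3 - 14x^2 - 22x + 14) / (x^2 + 4x - 2)
Step 1: 4x^2 * (x^2 + 4x - 2) = 4x^4 + 16x^3 - 8x^2; subtract.
Step 2: 0 * (x^2 + 4x - 2) = 0; subtract.
Step 3: -6 * (x^2 + 4x - 2) = -6x^2 - 24x + 12; subtract.
Quotient: 4x^2 - 6, Remainder: 2x + 2


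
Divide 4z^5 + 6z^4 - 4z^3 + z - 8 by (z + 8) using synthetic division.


Synthetic division with c = -8. Coefficients: 4, 6, -4, 0, 1, -8
Bring down 4.
  4 * -8 = -32; -32 + 6 = -26
  -26 * -8 = 208; 208 - 4 = 204
  204 * -8 = -1632; -1632 + 0 = -1632
  -1632 * -8 = 13056; 13056 + 1 = 13057
  13057 * -8 = -104456; -104456 - 8 = -104464
Quotient: 4z^4 - 26z^3 + 204z^2 - 1632z + 13057, Remainder: -104464


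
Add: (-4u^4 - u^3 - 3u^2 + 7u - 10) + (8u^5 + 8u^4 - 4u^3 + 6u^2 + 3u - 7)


Align terms by degree and add:
  -4u^4 - u^3 - 3u^2 + 7u - 10
+ 8u^5 + 8u^4 - 4u^3 + 6u^2 + 3u - 7
= 8u^5 + 4u^4 - 5u^3 + 3u^2 + 10u - 17


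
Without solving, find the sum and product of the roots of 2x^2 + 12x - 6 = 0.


For ax^2+bx+c=0: sum = -b/a, product = c/a.
a=2, b=12, c=-6
Sum = -(12)/2 = -6
Product = (-6)/2 = -3


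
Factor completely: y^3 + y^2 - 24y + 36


Try integer roots (divisors of 36). y=-6: p(-6)=0.
Divide out (y + 6): quotient is y^2 - 5y + 6.
Factor the quadratic: (y - 3)(y - 2)
Result: (y + 6)(y - 3)(y - 2)


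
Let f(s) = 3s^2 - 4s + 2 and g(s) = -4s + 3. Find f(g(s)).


Substitute g(s) into f:
f(g(s)) = 3*(-4s + 3)^2 + (-4)*(-4s + 3) + 2
(-4s + 3)^2 = 16s^2 - 24s + 9
Expand and combine: 48s^2 - 56s + 17


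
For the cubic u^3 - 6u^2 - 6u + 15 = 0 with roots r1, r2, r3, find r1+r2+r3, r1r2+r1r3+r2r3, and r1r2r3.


Monic cubic u^3+bu^2+cu+d=0: sum=-b, pairwise sum=c, product=-d.
b=-6, c=-6, d=15
r1+r2+r3 = 6
r1r2+r1r3+r2r3 = -6
r1r2r3 = -15


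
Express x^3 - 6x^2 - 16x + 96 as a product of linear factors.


Try integer roots (divisors of 96). x=4: p(4)=0.
Divide out (x - 4): quotient is x^2 - 2x - 24.
Factor the quadratic: (x - 6)(x + 4)
Result: (x - 4)(x - 6)(x + 4)


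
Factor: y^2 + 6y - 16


Roots satisfy r1 + r2 = -b/a = -6 and r1*r2 = c/a = -16.
So r1 = 2, r2 = -8.
y^2 + 6y - 16 = (y - r1)(y - r2) = (y - 2)(y + 8)


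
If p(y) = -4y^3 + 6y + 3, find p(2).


Using direct substitution:
  -4 * (2)^3 = -32
  0 * (2)^2 = 0
  6 * (2)^1 = 12
  constant: 3
Sum = -32 + 0 + 12 + 3 = -17


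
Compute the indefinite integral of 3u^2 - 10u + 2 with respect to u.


Reverse power rule on each term:
  ∫ 3u^2 du = u^3
  ∫ -10u du = -5u^2
  ∫ 2 du = 2u
F(u) = u^3 - 5u^2 + 2u + C


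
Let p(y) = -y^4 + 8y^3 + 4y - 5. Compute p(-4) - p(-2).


p(-4) = -789
p(-2) = -93
p(-4) - p(-2) = -789 + 93 = -696


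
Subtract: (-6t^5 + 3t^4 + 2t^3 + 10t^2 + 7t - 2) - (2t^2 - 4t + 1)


Distribute the minus sign:
  (-6t^5 + 3t^4 + 2t^3 + 10t^2 + 7t - 2)
- (2t^2 - 4t + 1)
Negate second polynomial: -2t^2 + 4t - 1
Add: -6t^5 + 3t^4 + 2t^3 + 8t^2 + 11t - 3


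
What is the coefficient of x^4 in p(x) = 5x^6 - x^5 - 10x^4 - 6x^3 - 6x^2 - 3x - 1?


Read off the coefficient of x^4: -10


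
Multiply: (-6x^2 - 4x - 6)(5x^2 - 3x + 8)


Distribute each term of the first polynomial:
  (-6x^2)(5x^2 - 3x + 8) = -30x^4 + 18x^3 - 48x^2
  (-4x)(5x^2 - 3x + 8) = -20x^3 + 12x^2 - 32x
  (-6)(5x^2 - 3x + 8) = -30x^2 + 18x - 48
Sum: -30x^4 - 2x^3 - 66x^2 - 14x - 48


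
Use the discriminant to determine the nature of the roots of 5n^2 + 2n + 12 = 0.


D = b^2 - 4ac = (2)^2 - 4(5)(12) = 4 - 240 = -236
Since D < 0: two complex conjugate roots (no real roots)


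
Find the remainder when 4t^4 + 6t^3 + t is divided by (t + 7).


By the Remainder Theorem, the remainder equals p(-7):
  4*(-7)^4 = 9604
  6*(-7)^3 = -2058
  0*(-7)^2 = 0
  1*(-7)^1 = -7
  constant: 0
Sum: 9604 - 2058 + 0 - 7 + 0 = 7539


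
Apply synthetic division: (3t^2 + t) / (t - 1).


Synthetic division with c = 1. Coefficients: 3, 1, 0
Bring down 3.
  3 * 1 = 3; 3 + 1 = 4
  4 * 1 = 4; 4 + 0 = 4
Quotient: 3t + 4, Remainder: 4


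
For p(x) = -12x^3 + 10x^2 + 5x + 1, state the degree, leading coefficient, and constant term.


Highest power of x is 3, with coefficient -12. Constant term is 1.
Degree = 3, leading coefficient = -12, constant term = 1


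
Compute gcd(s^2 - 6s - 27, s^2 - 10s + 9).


Factor each:
  s^2 - 6s - 27 = (s - 9)(s + 3)
  s^2 - 10s + 9 = (s - 9)(s - 1)
Common monic factor: s - 9


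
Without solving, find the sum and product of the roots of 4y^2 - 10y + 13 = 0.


For ay^2+by+c=0: sum = -b/a, product = c/a.
a=4, b=-10, c=13
Sum = -(-10)/4 = 5/2
Product = (13)/4 = 13/4


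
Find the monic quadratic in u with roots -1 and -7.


p(u) = (u + 1)(u + 7)
Expand: u^2 + 8u + 7


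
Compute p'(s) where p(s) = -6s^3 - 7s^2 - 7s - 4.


Apply the power rule term by term:
  d/ds(-6s^3) = -18s^2
  d/ds(-7s^2) = -14s
  d/ds(-7s) = -7
  d/ds(-4) = 0
p'(s) = -18s^2 - 14s - 7


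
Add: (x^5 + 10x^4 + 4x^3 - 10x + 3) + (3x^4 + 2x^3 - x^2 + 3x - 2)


Align terms by degree and add:
  x^5 + 10x^4 + 4x^3 - 10x + 3
+ 3x^4 + 2x^3 - x^2 + 3x - 2
= x^5 + 13x^4 + 6x^3 - x^2 - 7x + 1


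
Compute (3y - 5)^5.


Expand (3y - 5)^5 by repeated multiplication:
  (3y - 5)^2 = 9y^2 - 30y + 25
  (3y - 5)^3 = 27y^3 - 135y^2 + 225y - 125
  (3y - 5)^4 = 81y^4 - 540y^3 + 1350y^2 - 1500y + 625
= 243y^5 - 2025y^4 + 6750y^3 - 11250y^2 + 9375y - 3125


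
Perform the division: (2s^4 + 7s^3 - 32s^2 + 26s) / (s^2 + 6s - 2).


(2s^4 + 7s^3 - 32s^2 + 26s) / (s^2 + 6s - 2)
Step 1: 2s^2 * (s^2 + 6s - 2) = 2s^4 + 12s^3 - 4s^2; subtract.
Step 2: -5s * (s^2 + 6s - 2) = -5s^3 - 30s^2 + 10s; subtract.
Step 3: 2 * (s^2 + 6s - 2) = 2s^2 + 12s - 4; subtract.
Quotient: 2s^2 - 5s + 2, Remainder: 4s + 4


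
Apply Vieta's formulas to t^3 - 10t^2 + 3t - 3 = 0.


Monic cubic t^3+bt^2+ct+d=0: sum=-b, pairwise sum=c, product=-d.
b=-10, c=3, d=-3
r1+r2+r3 = 10
r1r2+r1r3+r2r3 = 3
r1r2r3 = 3


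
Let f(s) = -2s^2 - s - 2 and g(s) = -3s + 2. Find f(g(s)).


Substitute g(s) into f:
f(g(s)) = -2*(-3s + 2)^2 + (-1)*(-3s + 2) + (-2)
(-3s + 2)^2 = 9s^2 - 12s + 4
Expand and combine: -18s^2 + 27s - 12


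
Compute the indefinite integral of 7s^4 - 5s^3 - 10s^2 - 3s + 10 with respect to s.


Reverse power rule on each term:
  ∫ 7s^4 ds = (7/5)s^5
  ∫ -5s^3 ds = -(5/4)s^4
  ∫ -10s^2 ds = -(10/3)s^3
  ∫ -3s ds = -(3/2)s^2
  ∫ 10 ds = 10s
F(s) = (7/5)s^5 - (5/4)s^4 - (10/3)s^3 - (3/2)s^2 + 10s + C


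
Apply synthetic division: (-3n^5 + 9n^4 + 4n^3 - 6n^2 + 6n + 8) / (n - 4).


Synthetic division with c = 4. Coefficients: -3, 9, 4, -6, 6, 8
Bring down -3.
  -3 * 4 = -12; -12 + 9 = -3
  -3 * 4 = -12; -12 + 4 = -8
  -8 * 4 = -32; -32 - 6 = -38
  -38 * 4 = -152; -152 + 6 = -146
  -146 * 4 = -584; -584 + 8 = -576
Quotient: -3n^4 - 3n^3 - 8n^2 - 38n - 146, Remainder: -576


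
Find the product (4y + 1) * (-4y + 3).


Distribute each term of the first polynomial:
  (4y)(-4y + 3) = -16y^2 + 12y
  (1)(-4y + 3) = -4y + 3
Sum: -16y^2 + 8y + 3


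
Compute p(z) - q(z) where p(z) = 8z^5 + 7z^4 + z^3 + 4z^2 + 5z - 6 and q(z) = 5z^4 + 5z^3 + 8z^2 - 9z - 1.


Distribute the minus sign:
  (8z^5 + 7z^4 + z^3 + 4z^2 + 5z - 6)
- (5z^4 + 5z^3 + 8z^2 - 9z - 1)
Negate second polynomial: -5z^4 - 5z^3 - 8z^2 + 9z + 1
Add: 8z^5 + 2z^4 - 4z^3 - 4z^2 + 14z - 5


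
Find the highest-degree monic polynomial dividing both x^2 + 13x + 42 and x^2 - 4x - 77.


Factor each:
  x^2 + 13x + 42 = (x + 7)(x + 6)
  x^2 - 4x - 77 = (x + 7)(x - 11)
Common monic factor: x + 7


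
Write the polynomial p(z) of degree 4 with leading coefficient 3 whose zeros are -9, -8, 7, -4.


p(z) = 3(z + 9)(z + 8)(z - 7)(z + 4)
Expand: 3z^4 + 42z^3 - 21z^2 - 2076z - 6048


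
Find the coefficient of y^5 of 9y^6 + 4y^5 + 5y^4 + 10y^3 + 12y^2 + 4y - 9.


Read off the coefficient of y^5: 4


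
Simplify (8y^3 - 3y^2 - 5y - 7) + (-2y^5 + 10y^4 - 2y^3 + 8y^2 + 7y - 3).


Align terms by degree and add:
  8y^3 - 3y^2 - 5y - 7
  -2y^5 + 10y^4 - 2y^3 + 8y^2 + 7y - 3
= -2y^5 + 10y^4 + 6y^3 + 5y^2 + 2y - 10


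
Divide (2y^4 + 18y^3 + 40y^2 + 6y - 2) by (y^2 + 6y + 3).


(2y^4 + 18y^3 + 40y^2 + 6y - 2) / (y^2 + 6y + 3)
Step 1: 2y^2 * (y^2 + 6y + 3) = 2y^4 + 12y^3 + 6y^2; subtract.
Step 2: 6y * (y^2 + 6y + 3) = 6y^3 + 36y^2 + 18y; subtract.
Step 3: -2 * (y^2 + 6y + 3) = -2y^2 - 12y - 6; subtract.
Quotient: 2y^2 + 6y - 2, Remainder: 4


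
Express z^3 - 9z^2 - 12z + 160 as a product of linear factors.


Try integer roots (divisors of 160). z=5: p(5)=0.
Divide out (z - 5): quotient is z^2 - 4z - 32.
Factor the quadratic: (z - 8)(z + 4)
Result: (z - 5)(z - 8)(z + 4)


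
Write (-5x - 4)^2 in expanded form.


Expand (-5x - 4)^2 by repeated multiplication:
= 25x^2 + 40x + 16


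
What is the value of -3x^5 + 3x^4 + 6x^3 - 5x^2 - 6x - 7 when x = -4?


Using direct substitution:
  -3 * (-4)^5 = 3072
  3 * (-4)^4 = 768
  6 * (-4)^3 = -384
  -5 * (-4)^2 = -80
  -6 * (-4)^1 = 24
  constant: -7
Sum = 3072 + 768 - 384 - 80 + 24 - 7 = 3393


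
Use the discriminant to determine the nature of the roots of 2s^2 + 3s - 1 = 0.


D = b^2 - 4ac = (3)^2 - 4(2)(-1) = 9 + 8 = 17
Since D > 0: two distinct irrational roots


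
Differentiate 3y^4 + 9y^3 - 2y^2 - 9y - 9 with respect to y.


Apply the power rule term by term:
  d/dy(3y^4) = 12y^3
  d/dy(9y^3) = 27y^2
  d/dy(-2y^2) = -4y
  d/dy(-9y) = -9
  d/dy(-9) = 0
p'(y) = 12y^3 + 27y^2 - 4y - 9


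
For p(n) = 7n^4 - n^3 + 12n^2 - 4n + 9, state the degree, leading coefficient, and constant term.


Highest power of n is 4, with coefficient 7. Constant term is 9.
Degree = 4, leading coefficient = 7, constant term = 9


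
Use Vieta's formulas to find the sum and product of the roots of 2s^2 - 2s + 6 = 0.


For as^2+bs+c=0: sum = -b/a, product = c/a.
a=2, b=-2, c=6
Sum = -(-2)/2 = 1
Product = (6)/2 = 3


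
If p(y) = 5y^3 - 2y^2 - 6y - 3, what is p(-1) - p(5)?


p(-1) = -4
p(5) = 542
p(-1) - p(5) = -4 - 542 = -546


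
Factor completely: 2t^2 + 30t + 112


Roots satisfy r1 + r2 = -b/a = -15 and r1*r2 = c/a = 56.
So r1 = -8, r2 = -7.
2t^2 + 30t + 112 = 2(t - r1)(t - r2) = 2(t + 8)(t + 7)


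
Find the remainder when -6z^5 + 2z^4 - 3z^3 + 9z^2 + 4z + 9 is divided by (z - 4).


By the Remainder Theorem, the remainder equals p(4):
  -6*(4)^5 = -6144
  2*(4)^4 = 512
  -3*(4)^3 = -192
  9*(4)^2 = 144
  4*(4)^1 = 16
  constant: 9
Sum: -6144 + 512 - 192 + 144 + 16 + 9 = -5655


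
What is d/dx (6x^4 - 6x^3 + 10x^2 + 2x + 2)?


Apply the power rule term by term:
  d/dx(6x^4) = 24x^3
  d/dx(-6x^3) = -18x^2
  d/dx(10x^2) = 20x
  d/dx(2x) = 2
  d/dx(2) = 0
p'(x) = 24x^3 - 18x^2 + 20x + 2


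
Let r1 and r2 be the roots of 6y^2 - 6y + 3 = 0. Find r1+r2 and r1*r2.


For ay^2+by+c=0: sum = -b/a, product = c/a.
a=6, b=-6, c=3
Sum = -(-6)/6 = 1
Product = (3)/6 = 1/2


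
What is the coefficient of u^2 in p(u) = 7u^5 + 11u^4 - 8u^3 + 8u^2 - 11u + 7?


Read off the coefficient of u^2: 8


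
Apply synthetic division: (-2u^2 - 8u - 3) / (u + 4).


Synthetic division with c = -4. Coefficients: -2, -8, -3
Bring down -2.
  -2 * -4 = 8; 8 - 8 = 0
  0 * -4 = 0; 0 - 3 = -3
Quotient: -2u, Remainder: -3


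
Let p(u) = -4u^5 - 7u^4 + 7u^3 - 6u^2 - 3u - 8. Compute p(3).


Using direct substitution:
  -4 * (3)^5 = -972
  -7 * (3)^4 = -567
  7 * (3)^3 = 189
  -6 * (3)^2 = -54
  -3 * (3)^1 = -9
  constant: -8
Sum = -972 - 567 + 189 - 54 - 9 - 8 = -1421


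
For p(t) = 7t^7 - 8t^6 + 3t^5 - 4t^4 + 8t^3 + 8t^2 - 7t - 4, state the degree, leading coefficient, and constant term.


Highest power of t is 7, with coefficient 7. Constant term is -4.
Degree = 7, leading coefficient = 7, constant term = -4


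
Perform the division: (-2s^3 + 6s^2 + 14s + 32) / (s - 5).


(-2s^3 + 6s^2 + 14s + 32) / (s - 5)
Step 1: -2s^2 * (s - 5) = -2s^3 + 10s^2; subtract.
Step 2: -4s * (s - 5) = -4s^2 + 20s; subtract.
Step 3: -6 * (s - 5) = -6s + 30; subtract.
Quotient: -2s^2 - 4s - 6, Remainder: 2


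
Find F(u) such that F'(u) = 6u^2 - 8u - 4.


Reverse power rule on each term:
  ∫ 6u^2 du = 2u^3
  ∫ -8u du = -4u^2
  ∫ -4 du = -4u
F(u) = 2u^3 - 4u^2 - 4u + C


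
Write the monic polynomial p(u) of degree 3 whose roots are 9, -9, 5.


p(u) = (u - 9)(u + 9)(u - 5)
Expand: u^3 - 5u^2 - 81u + 405


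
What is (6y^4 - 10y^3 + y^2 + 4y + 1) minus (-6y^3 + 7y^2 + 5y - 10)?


Distribute the minus sign:
  (6y^4 - 10y^3 + y^2 + 4y + 1)
- (-6y^3 + 7y^2 + 5y - 10)
Negate second polynomial: 6y^3 - 7y^2 - 5y + 10
Add: 6y^4 - 4y^3 - 6y^2 - y + 11


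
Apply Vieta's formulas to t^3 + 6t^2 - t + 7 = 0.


Monic cubic t^3+bt^2+ct+d=0: sum=-b, pairwise sum=c, product=-d.
b=6, c=-1, d=7
r1+r2+r3 = -6
r1r2+r1r3+r2r3 = -1
r1r2r3 = -7


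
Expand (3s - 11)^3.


Expand (3s - 11)^3 by repeated multiplication:
  (3s - 11)^2 = 9s^2 - 66s + 121
= 27s^3 - 297s^2 + 1089s - 1331


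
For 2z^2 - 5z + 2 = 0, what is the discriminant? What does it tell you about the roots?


D = b^2 - 4ac = (-5)^2 - 4(2)(2) = 25 - 16 = 9
Since D > 0: two distinct rational roots


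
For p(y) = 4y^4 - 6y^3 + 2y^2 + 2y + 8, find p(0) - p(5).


p(0) = 8
p(5) = 1818
p(0) - p(5) = 8 - 1818 = -1810


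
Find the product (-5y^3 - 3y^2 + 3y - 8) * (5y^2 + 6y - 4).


Distribute each term of the first polynomial:
  (-5y^3)(5y^2 + 6y - 4) = -25y^5 - 30y^4 + 20y^3
  (-3y^2)(5y^2 + 6y - 4) = -15y^4 - 18y^3 + 12y^2
  (3y)(5y^2 + 6y - 4) = 15y^3 + 18y^2 - 12y
  (-8)(5y^2 + 6y - 4) = -40y^2 - 48y + 32
Sum: -25y^5 - 45y^4 + 17y^3 - 10y^2 - 60y + 32


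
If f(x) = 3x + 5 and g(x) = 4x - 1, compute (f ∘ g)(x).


Substitute g(x) into f:
f(g(x)) = 3*(4x - 1) + 5
Expand and combine: 12x + 2


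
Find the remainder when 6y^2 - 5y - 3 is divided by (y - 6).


By the Remainder Theorem, the remainder equals p(6):
  6*(6)^2 = 216
  -5*(6)^1 = -30
  constant: -3
Sum: 216 - 30 - 3 = 183


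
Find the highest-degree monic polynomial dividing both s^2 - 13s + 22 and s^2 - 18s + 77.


Factor each:
  s^2 - 13s + 22 = (s - 11)(s - 2)
  s^2 - 18s + 77 = (s - 11)(s - 7)
Common monic factor: s - 11


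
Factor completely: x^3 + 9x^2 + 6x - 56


Try integer roots (divisors of -56). x=-4: p(-4)=0.
Divide out (x + 4): quotient is x^2 + 5x - 14.
Factor the quadratic: (x - 2)(x + 7)
Result: (x + 4)(x - 2)(x + 7)


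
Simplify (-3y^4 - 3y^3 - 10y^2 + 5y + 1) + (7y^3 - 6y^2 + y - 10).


Align terms by degree and add:
  -3y^4 - 3y^3 - 10y^2 + 5y + 1
+ 7y^3 - 6y^2 + y - 10
= -3y^4 + 4y^3 - 16y^2 + 6y - 9


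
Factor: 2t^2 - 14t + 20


Roots satisfy r1 + r2 = -b/a = 7 and r1*r2 = c/a = 10.
So r1 = 5, r2 = 2.
2t^2 - 14t + 20 = 2(t - r1)(t - r2) = 2(t - 5)(t - 2)


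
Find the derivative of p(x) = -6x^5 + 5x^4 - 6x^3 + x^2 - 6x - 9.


Apply the power rule term by term:
  d/dx(-6x^5) = -30x^4
  d/dx(5x^4) = 20x^3
  d/dx(-6x^3) = -18x^2
  d/dx(x^2) = 2x
  d/dx(-6x) = -6
  d/dx(-9) = 0
p'(x) = -30x^4 + 20x^3 - 18x^2 + 2x - 6


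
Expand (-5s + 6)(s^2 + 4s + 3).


Distribute each term of the first polynomial:
  (-5s)(s^2 + 4s + 3) = -5s^3 - 20s^2 - 15s
  (6)(s^2 + 4s + 3) = 6s^2 + 24s + 18
Sum: -5s^3 - 14s^2 + 9s + 18


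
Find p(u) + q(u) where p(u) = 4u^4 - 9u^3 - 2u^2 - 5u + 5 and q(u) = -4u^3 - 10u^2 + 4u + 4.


Align terms by degree and add:
  4u^4 - 9u^3 - 2u^2 - 5u + 5
  -4u^3 - 10u^2 + 4u + 4
= 4u^4 - 13u^3 - 12u^2 - u + 9


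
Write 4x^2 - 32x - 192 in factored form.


Roots satisfy r1 + r2 = -b/a = 8 and r1*r2 = c/a = -48.
So r1 = -4, r2 = 12.
4x^2 - 32x - 192 = 4(x - r1)(x - r2) = 4(x + 4)(x - 12)


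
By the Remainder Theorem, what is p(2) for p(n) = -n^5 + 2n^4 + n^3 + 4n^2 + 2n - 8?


By the Remainder Theorem, the remainder equals p(2):
  -1*(2)^5 = -32
  2*(2)^4 = 32
  1*(2)^3 = 8
  4*(2)^2 = 16
  2*(2)^1 = 4
  constant: -8
Sum: -32 + 32 + 8 + 16 + 4 - 8 = 20


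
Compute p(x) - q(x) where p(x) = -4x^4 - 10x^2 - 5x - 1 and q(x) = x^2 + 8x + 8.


Distribute the minus sign:
  (-4x^4 - 10x^2 - 5x - 1)
- (x^2 + 8x + 8)
Negate second polynomial: -x^2 - 8x - 8
Add: -4x^4 - 11x^2 - 13x - 9


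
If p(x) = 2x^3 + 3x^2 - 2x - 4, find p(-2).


Using direct substitution:
  2 * (-2)^3 = -16
  3 * (-2)^2 = 12
  -2 * (-2)^1 = 4
  constant: -4
Sum = -16 + 12 + 4 - 4 = -4


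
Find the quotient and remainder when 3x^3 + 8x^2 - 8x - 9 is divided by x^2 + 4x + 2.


(3x^3 + 8x^2 - 8x - 9) / (x^2 + 4x + 2)
Step 1: 3x * (x^2 + 4x + 2) = 3x^3 + 12x^2 + 6x; subtract.
Step 2: -4 * (x^2 + 4x + 2) = -4x^2 - 16x - 8; subtract.
Quotient: 3x - 4, Remainder: 2x - 1


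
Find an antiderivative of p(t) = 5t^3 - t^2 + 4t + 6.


Reverse power rule on each term:
  ∫ 5t^3 dt = (5/4)t^4
  ∫ -t^2 dt = -(1/3)t^3
  ∫ 4t dt = 2t^2
  ∫ 6 dt = 6t
F(t) = (5/4)t^4 - (1/3)t^3 + 2t^2 + 6t + C


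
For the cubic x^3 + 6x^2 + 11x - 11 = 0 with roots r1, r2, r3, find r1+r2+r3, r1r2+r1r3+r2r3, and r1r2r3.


Monic cubic x^3+bx^2+cx+d=0: sum=-b, pairwise sum=c, product=-d.
b=6, c=11, d=-11
r1+r2+r3 = -6
r1r2+r1r3+r2r3 = 11
r1r2r3 = 11


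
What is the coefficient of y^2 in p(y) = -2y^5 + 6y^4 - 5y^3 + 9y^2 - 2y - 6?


Read off the coefficient of y^2: 9


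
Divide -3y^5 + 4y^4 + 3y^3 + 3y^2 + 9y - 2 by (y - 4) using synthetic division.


Synthetic division with c = 4. Coefficients: -3, 4, 3, 3, 9, -2
Bring down -3.
  -3 * 4 = -12; -12 + 4 = -8
  -8 * 4 = -32; -32 + 3 = -29
  -29 * 4 = -116; -116 + 3 = -113
  -113 * 4 = -452; -452 + 9 = -443
  -443 * 4 = -1772; -1772 - 2 = -1774
Quotient: -3y^4 - 8y^3 - 29y^2 - 113y - 443, Remainder: -1774


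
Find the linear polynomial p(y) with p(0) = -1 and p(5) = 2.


p(y) = my + b. Using p(0)=-1, p(5)=2:
m = (-1 - 2)/(0 - 5) = -3/-5 = 3/5
b = -1 - m*(0) = -1 = -1
p(y) = (3/5)y - 1


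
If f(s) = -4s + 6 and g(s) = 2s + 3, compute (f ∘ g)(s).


Substitute g(s) into f:
f(g(s)) = -4*(2s + 3) + 6
Expand and combine: -8s - 6


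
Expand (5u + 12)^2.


Expand (5u + 12)^2 by repeated multiplication:
= 25u^2 + 120u + 144


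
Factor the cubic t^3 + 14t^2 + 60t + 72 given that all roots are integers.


Try integer roots (divisors of 72). t=-6: p(-6)=0.
Divide out (t + 6): quotient is t^2 + 8t + 12.
Factor the quadratic: (t + 2)(t + 6)
Result: (t + 6)(t + 2)(t + 6)


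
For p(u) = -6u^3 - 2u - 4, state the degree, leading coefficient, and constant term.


Highest power of u is 3, with coefficient -6. Constant term is -4.
Degree = 3, leading coefficient = -6, constant term = -4


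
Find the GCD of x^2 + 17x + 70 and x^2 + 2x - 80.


Factor each:
  x^2 + 17x + 70 = (x + 10)(x + 7)
  x^2 + 2x - 80 = (x + 10)(x - 8)
Common monic factor: x + 10


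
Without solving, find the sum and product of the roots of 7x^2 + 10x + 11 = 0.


For ax^2+bx+c=0: sum = -b/a, product = c/a.
a=7, b=10, c=11
Sum = -(10)/7 = -10/7
Product = (11)/7 = 11/7


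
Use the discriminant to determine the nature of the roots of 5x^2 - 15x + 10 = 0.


D = b^2 - 4ac = (-15)^2 - 4(5)(10) = 225 - 200 = 25
Since D > 0: two distinct rational roots


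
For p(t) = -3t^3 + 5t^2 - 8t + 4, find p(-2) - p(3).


p(-2) = 64
p(3) = -56
p(-2) - p(3) = 64 + 56 = 120


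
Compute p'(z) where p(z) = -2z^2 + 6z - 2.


Apply the power rule term by term:
  d/dz(-2z^2) = -4z
  d/dz(6z) = 6
  d/dz(-2) = 0
p'(z) = -4z + 6


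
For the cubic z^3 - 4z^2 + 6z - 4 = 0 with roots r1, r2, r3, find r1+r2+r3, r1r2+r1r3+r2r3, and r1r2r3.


Monic cubic z^3+bz^2+cz+d=0: sum=-b, pairwise sum=c, product=-d.
b=-4, c=6, d=-4
r1+r2+r3 = 4
r1r2+r1r3+r2r3 = 6
r1r2r3 = 4


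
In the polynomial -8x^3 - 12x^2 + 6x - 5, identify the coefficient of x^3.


Read off the coefficient of x^3: -8


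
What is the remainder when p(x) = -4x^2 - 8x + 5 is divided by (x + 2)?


By the Remainder Theorem, the remainder equals p(-2):
  -4*(-2)^2 = -16
  -8*(-2)^1 = 16
  constant: 5
Sum: -16 + 16 + 5 = 5


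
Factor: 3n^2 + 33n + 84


Roots satisfy r1 + r2 = -b/a = -11 and r1*r2 = c/a = 28.
So r1 = -7, r2 = -4.
3n^2 + 33n + 84 = 3(n - r1)(n - r2) = 3(n + 7)(n + 4)


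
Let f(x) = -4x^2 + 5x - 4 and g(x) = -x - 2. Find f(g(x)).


Substitute g(x) into f:
f(g(x)) = -4*(-x - 2)^2 + 5*(-x - 2) + (-4)
(-x - 2)^2 = x^2 + 4x + 4
Expand and combine: -4x^2 - 21x - 30


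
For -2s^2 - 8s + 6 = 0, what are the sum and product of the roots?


For as^2+bs+c=0: sum = -b/a, product = c/a.
a=-2, b=-8, c=6
Sum = -(-8)/-2 = -4
Product = (6)/-2 = -3


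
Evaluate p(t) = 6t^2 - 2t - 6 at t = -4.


Using direct substitution:
  6 * (-4)^2 = 96
  -2 * (-4)^1 = 8
  constant: -6
Sum = 96 + 8 - 6 = 98


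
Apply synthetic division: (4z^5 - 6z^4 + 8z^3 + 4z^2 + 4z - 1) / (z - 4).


Synthetic division with c = 4. Coefficients: 4, -6, 8, 4, 4, -1
Bring down 4.
  4 * 4 = 16; 16 - 6 = 10
  10 * 4 = 40; 40 + 8 = 48
  48 * 4 = 192; 192 + 4 = 196
  196 * 4 = 784; 784 + 4 = 788
  788 * 4 = 3152; 3152 - 1 = 3151
Quotient: 4z^4 + 10z^3 + 48z^2 + 196z + 788, Remainder: 3151


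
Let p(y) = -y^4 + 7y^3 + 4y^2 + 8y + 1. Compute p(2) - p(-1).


p(2) = 73
p(-1) = -11
p(2) - p(-1) = 73 + 11 = 84


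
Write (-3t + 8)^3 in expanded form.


Expand (-3t + 8)^3 by repeated multiplication:
  (-3t + 8)^2 = 9t^2 - 48t + 64
= -27t^3 + 216t^2 - 576t + 512


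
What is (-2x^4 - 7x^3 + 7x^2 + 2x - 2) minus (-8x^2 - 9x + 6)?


Distribute the minus sign:
  (-2x^4 - 7x^3 + 7x^2 + 2x - 2)
- (-8x^2 - 9x + 6)
Negate second polynomial: 8x^2 + 9x - 6
Add: -2x^4 - 7x^3 + 15x^2 + 11x - 8


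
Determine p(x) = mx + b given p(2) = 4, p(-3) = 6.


p(x) = mx + b. Using p(2)=4, p(-3)=6:
m = (4 - 6)/(2 + 3) = -2/5 = -2/5
b = 4 - m*(2) = 4 + 4/5 = 24/5
p(x) = -(2/5)x + (24/5)


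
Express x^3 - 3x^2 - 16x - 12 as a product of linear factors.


Try integer roots (divisors of -12). x=-2: p(-2)=0.
Divide out (x + 2): quotient is x^2 - 5x - 6.
Factor the quadratic: (x - 6)(x + 1)
Result: (x + 2)(x - 6)(x + 1)


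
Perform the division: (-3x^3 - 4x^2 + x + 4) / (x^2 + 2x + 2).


(-3x^3 - 4x^2 + x + 4) / (x^2 + 2x + 2)
Step 1: -3x * (x^2 + 2x + 2) = -3x^3 - 6x^2 - 6x; subtract.
Step 2: 2 * (x^2 + 2x + 2) = 2x^2 + 4x + 4; subtract.
Quotient: -3x + 2, Remainder: 3x


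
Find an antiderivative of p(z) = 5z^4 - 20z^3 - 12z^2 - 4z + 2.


Reverse power rule on each term:
  ∫ 5z^4 dz = z^5
  ∫ -20z^3 dz = -5z^4
  ∫ -12z^2 dz = -4z^3
  ∫ -4z dz = -2z^2
  ∫ 2 dz = 2z
F(z) = z^5 - 5z^4 - 4z^3 - 2z^2 + 2z + C


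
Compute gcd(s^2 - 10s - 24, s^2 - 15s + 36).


Factor each:
  s^2 - 10s - 24 = (s - 12)(s + 2)
  s^2 - 15s + 36 = (s - 12)(s - 3)
Common monic factor: s - 12


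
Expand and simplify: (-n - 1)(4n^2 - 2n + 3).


Distribute each term of the first polynomial:
  (-n)(4n^2 - 2n + 3) = -4n^3 + 2n^2 - 3n
  (-1)(4n^2 - 2n + 3) = -4n^2 + 2n - 3
Sum: -4n^3 - 2n^2 - n - 3


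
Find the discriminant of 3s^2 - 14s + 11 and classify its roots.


D = b^2 - 4ac = (-14)^2 - 4(3)(11) = 196 - 132 = 64
Since D > 0: two distinct rational roots


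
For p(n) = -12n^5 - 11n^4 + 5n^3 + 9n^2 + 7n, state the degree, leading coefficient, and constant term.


Highest power of n is 5, with coefficient -12. Constant term is 0.
Degree = 5, leading coefficient = -12, constant term = 0


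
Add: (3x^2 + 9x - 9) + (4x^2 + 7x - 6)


Align terms by degree and add:
  3x^2 + 9x - 9
+ 4x^2 + 7x - 6
= 7x^2 + 16x - 15


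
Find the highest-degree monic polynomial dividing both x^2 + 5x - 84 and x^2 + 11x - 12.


Factor each:
  x^2 + 5x - 84 = (x + 12)(x - 7)
  x^2 + 11x - 12 = (x + 12)(x - 1)
Common monic factor: x + 12


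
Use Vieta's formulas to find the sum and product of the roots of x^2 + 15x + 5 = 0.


For ax^2+bx+c=0: sum = -b/a, product = c/a.
a=1, b=15, c=5
Sum = -(15)/1 = -15
Product = (5)/1 = 5


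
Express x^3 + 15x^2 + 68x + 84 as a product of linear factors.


Try integer roots (divisors of 84). x=-7: p(-7)=0.
Divide out (x + 7): quotient is x^2 + 8x + 12.
Factor the quadratic: (x + 6)(x + 2)
Result: (x + 7)(x + 6)(x + 2)


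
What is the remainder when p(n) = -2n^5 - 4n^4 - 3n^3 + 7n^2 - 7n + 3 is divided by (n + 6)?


By the Remainder Theorem, the remainder equals p(-6):
  -2*(-6)^5 = 15552
  -4*(-6)^4 = -5184
  -3*(-6)^3 = 648
  7*(-6)^2 = 252
  -7*(-6)^1 = 42
  constant: 3
Sum: 15552 - 5184 + 648 + 252 + 42 + 3 = 11313


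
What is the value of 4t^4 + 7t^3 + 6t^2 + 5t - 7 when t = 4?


Using direct substitution:
  4 * (4)^4 = 1024
  7 * (4)^3 = 448
  6 * (4)^2 = 96
  5 * (4)^1 = 20
  constant: -7
Sum = 1024 + 448 + 96 + 20 - 7 = 1581


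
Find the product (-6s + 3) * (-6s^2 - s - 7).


Distribute each term of the first polynomial:
  (-6s)(-6s^2 - s - 7) = 36s^3 + 6s^2 + 42s
  (3)(-6s^2 - s - 7) = -18s^2 - 3s - 21
Sum: 36s^3 - 12s^2 + 39s - 21


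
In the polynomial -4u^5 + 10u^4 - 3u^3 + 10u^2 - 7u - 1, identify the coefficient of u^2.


Read off the coefficient of u^2: 10


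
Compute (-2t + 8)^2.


Expand (-2t + 8)^2 by repeated multiplication:
= 4t^2 - 32t + 64


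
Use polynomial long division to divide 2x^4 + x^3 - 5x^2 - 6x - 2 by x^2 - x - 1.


(2x^4 + x^3 - 5x^2 - 6x - 2) / (x^2 - x - 1)
Step 1: 2x^2 * (x^2 - x - 1) = 2x^4 - 2x^3 - 2x^2; subtract.
Step 2: 3x * (x^2 - x - 1) = 3x^3 - 3x^2 - 3x; subtract.
Step 3: 0 * (x^2 - x - 1) = 0; subtract.
Quotient: 2x^2 + 3x, Remainder: -3x - 2


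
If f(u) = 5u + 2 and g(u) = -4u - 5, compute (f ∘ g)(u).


Substitute g(u) into f:
f(g(u)) = 5*(-4u - 5) + 2
Expand and combine: -20u - 23


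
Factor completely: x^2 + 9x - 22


Roots satisfy r1 + r2 = -b/a = -9 and r1*r2 = c/a = -22.
So r1 = 2, r2 = -11.
x^2 + 9x - 22 = (x - r1)(x - r2) = (x - 2)(x + 11)


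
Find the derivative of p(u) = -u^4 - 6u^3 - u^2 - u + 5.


Apply the power rule term by term:
  d/du(-u^4) = -4u^3
  d/du(-6u^3) = -18u^2
  d/du(-u^2) = -2u
  d/du(-u) = -1
  d/du(5) = 0
p'(u) = -4u^3 - 18u^2 - 2u - 1


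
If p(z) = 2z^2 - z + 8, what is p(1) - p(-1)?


p(1) = 9
p(-1) = 11
p(1) - p(-1) = 9 - 11 = -2


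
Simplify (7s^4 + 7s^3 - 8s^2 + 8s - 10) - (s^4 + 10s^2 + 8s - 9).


Distribute the minus sign:
  (7s^4 + 7s^3 - 8s^2 + 8s - 10)
- (s^4 + 10s^2 + 8s - 9)
Negate second polynomial: -s^4 - 10s^2 - 8s + 9
Add: 6s^4 + 7s^3 - 18s^2 - 1


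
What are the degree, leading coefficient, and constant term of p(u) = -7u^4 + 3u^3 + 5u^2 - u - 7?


Highest power of u is 4, with coefficient -7. Constant term is -7.
Degree = 4, leading coefficient = -7, constant term = -7


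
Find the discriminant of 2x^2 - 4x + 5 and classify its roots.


D = b^2 - 4ac = (-4)^2 - 4(2)(5) = 16 - 40 = -24
Since D < 0: two complex conjugate roots (no real roots)


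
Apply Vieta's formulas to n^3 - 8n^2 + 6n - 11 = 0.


Monic cubic n^3+bn^2+cn+d=0: sum=-b, pairwise sum=c, product=-d.
b=-8, c=6, d=-11
r1+r2+r3 = 8
r1r2+r1r3+r2r3 = 6
r1r2r3 = 11


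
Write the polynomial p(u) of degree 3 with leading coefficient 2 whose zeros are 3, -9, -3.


p(u) = 2(u - 3)(u + 9)(u + 3)
Expand: 2u^3 + 18u^2 - 18u - 162


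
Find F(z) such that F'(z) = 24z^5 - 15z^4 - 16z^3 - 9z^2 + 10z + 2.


Reverse power rule on each term:
  ∫ 24z^5 dz = 4z^6
  ∫ -15z^4 dz = -3z^5
  ∫ -16z^3 dz = -4z^4
  ∫ -9z^2 dz = -3z^3
  ∫ 10z dz = 5z^2
  ∫ 2 dz = 2z
F(z) = 4z^6 - 3z^5 - 4z^4 - 3z^3 + 5z^2 + 2z + C


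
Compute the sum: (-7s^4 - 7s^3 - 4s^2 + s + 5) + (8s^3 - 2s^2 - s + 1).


Align terms by degree and add:
  -7s^4 - 7s^3 - 4s^2 + s + 5
+ 8s^3 - 2s^2 - s + 1
= -7s^4 + s^3 - 6s^2 + 6


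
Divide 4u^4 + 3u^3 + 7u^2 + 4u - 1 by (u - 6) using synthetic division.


Synthetic division with c = 6. Coefficients: 4, 3, 7, 4, -1
Bring down 4.
  4 * 6 = 24; 24 + 3 = 27
  27 * 6 = 162; 162 + 7 = 169
  169 * 6 = 1014; 1014 + 4 = 1018
  1018 * 6 = 6108; 6108 - 1 = 6107
Quotient: 4u^3 + 27u^2 + 169u + 1018, Remainder: 6107


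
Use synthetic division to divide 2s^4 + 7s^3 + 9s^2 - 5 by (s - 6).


Synthetic division with c = 6. Coefficients: 2, 7, 9, 0, -5
Bring down 2.
  2 * 6 = 12; 12 + 7 = 19
  19 * 6 = 114; 114 + 9 = 123
  123 * 6 = 738; 738 + 0 = 738
  738 * 6 = 4428; 4428 - 5 = 4423
Quotient: 2s^3 + 19s^2 + 123s + 738, Remainder: 4423


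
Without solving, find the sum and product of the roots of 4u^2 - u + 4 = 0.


For au^2+bu+c=0: sum = -b/a, product = c/a.
a=4, b=-1, c=4
Sum = -(-1)/4 = 1/4
Product = (4)/4 = 1


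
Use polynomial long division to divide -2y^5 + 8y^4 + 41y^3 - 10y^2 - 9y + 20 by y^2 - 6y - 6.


(-2y^5 + 8y^4 + 41y^3 - 10y^2 - 9y + 20) / (y^2 - 6y - 6)
Step 1: -2y^3 * (y^2 - 6y - 6) = -2y^5 + 12y^4 + 12y^3; subtract.
Step 2: -4y^2 * (y^2 - 6y - 6) = -4y^4 + 24y^3 + 24y^2; subtract.
Step 3: 5y * (y^2 - 6y - 6) = 5y^3 - 30y^2 - 30y; subtract.
Step 4: -4 * (y^2 - 6y - 6) = -4y^2 + 24y + 24; subtract.
Quotient: -2y^3 - 4y^2 + 5y - 4, Remainder: -3y - 4


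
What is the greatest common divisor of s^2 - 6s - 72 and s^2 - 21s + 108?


Factor each:
  s^2 - 6s - 72 = (s - 12)(s + 6)
  s^2 - 21s + 108 = (s - 12)(s - 9)
Common monic factor: s - 12


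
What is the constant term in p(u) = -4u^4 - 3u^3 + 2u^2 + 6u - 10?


Read off the constant term: -10


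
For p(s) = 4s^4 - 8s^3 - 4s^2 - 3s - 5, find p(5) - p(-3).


p(5) = 1380
p(-3) = 508
p(5) - p(-3) = 1380 - 508 = 872


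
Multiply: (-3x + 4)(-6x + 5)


Distribute each term of the first polynomial:
  (-3x)(-6x + 5) = 18x^2 - 15x
  (4)(-6x + 5) = -24x + 20
Sum: 18x^2 - 39x + 20


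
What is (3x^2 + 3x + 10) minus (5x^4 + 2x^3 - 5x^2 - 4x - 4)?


Distribute the minus sign:
  (3x^2 + 3x + 10)
- (5x^4 + 2x^3 - 5x^2 - 4x - 4)
Negate second polynomial: -5x^4 - 2x^3 + 5x^2 + 4x + 4
Add: -5x^4 - 2x^3 + 8x^2 + 7x + 14


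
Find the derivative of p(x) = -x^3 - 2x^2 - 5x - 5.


Apply the power rule term by term:
  d/dx(-x^3) = -3x^2
  d/dx(-2x^2) = -4x
  d/dx(-5x) = -5
  d/dx(-5) = 0
p'(x) = -3x^2 - 4x - 5


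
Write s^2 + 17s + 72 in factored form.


Roots satisfy r1 + r2 = -b/a = -17 and r1*r2 = c/a = 72.
So r1 = -9, r2 = -8.
s^2 + 17s + 72 = (s - r1)(s - r2) = (s + 9)(s + 8)


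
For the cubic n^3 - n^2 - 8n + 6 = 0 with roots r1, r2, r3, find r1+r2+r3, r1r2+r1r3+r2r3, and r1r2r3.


Monic cubic n^3+bn^2+cn+d=0: sum=-b, pairwise sum=c, product=-d.
b=-1, c=-8, d=6
r1+r2+r3 = 1
r1r2+r1r3+r2r3 = -8
r1r2r3 = -6


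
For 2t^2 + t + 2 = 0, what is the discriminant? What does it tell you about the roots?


D = b^2 - 4ac = (1)^2 - 4(2)(2) = 1 - 16 = -15
Since D < 0: two complex conjugate roots (no real roots)


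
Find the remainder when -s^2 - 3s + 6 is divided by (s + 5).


By the Remainder Theorem, the remainder equals p(-5):
  -1*(-5)^2 = -25
  -3*(-5)^1 = 15
  constant: 6
Sum: -25 + 15 + 6 = -4


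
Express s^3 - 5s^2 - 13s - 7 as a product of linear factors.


Try integer roots (divisors of -7). s=7: p(7)=0.
Divide out (s - 7): quotient is s^2 + 2s + 1.
Factor the quadratic: (s + 1)(s + 1)
Result: (s - 7)(s + 1)(s + 1)


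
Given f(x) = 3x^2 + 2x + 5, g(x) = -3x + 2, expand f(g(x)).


Substitute g(x) into f:
f(g(x)) = 3*(-3x + 2)^2 + 2*(-3x + 2) + 5
(-3x + 2)^2 = 9x^2 - 12x + 4
Expand and combine: 27x^2 - 42x + 21


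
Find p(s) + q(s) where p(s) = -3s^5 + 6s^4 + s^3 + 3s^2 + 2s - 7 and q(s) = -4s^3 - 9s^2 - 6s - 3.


Align terms by degree and add:
  -3s^5 + 6s^4 + s^3 + 3s^2 + 2s - 7
  -4s^3 - 9s^2 - 6s - 3
= -3s^5 + 6s^4 - 3s^3 - 6s^2 - 4s - 10


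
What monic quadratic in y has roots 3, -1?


p(y) = (y - 3)(y + 1)
Expand: y^2 - 2y - 3


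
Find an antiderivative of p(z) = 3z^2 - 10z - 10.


Reverse power rule on each term:
  ∫ 3z^2 dz = z^3
  ∫ -10z dz = -5z^2
  ∫ -10 dz = -10z
F(z) = z^3 - 5z^2 - 10z + C


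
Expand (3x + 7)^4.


Expand (3x + 7)^4 by repeated multiplication:
  (3x + 7)^2 = 9x^2 + 42x + 49
  (3x + 7)^3 = 27x^3 + 189x^2 + 441x + 343
= 81x^4 + 756x^3 + 2646x^2 + 4116x + 2401


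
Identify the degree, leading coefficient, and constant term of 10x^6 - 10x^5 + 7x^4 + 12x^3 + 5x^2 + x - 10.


Highest power of x is 6, with coefficient 10. Constant term is -10.
Degree = 6, leading coefficient = 10, constant term = -10


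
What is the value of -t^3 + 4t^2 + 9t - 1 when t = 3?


Using direct substitution:
  -1 * (3)^3 = -27
  4 * (3)^2 = 36
  9 * (3)^1 = 27
  constant: -1
Sum = -27 + 36 + 27 - 1 = 35


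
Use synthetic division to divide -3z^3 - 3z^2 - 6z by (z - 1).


Synthetic division with c = 1. Coefficients: -3, -3, -6, 0
Bring down -3.
  -3 * 1 = -3; -3 - 3 = -6
  -6 * 1 = -6; -6 - 6 = -12
  -12 * 1 = -12; -12 + 0 = -12
Quotient: -3z^2 - 6z - 12, Remainder: -12


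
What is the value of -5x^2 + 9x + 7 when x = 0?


Using direct substitution:
  -5 * (0)^2 = 0
  9 * (0)^1 = 0
  constant: 7
Sum = 0 + 0 + 7 = 7


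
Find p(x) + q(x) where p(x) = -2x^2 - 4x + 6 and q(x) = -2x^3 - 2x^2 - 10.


Align terms by degree and add:
  -2x^2 - 4x + 6
  -2x^3 - 2x^2 - 10
= -2x^3 - 4x^2 - 4x - 4


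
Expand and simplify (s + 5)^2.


Expand (s + 5)^2 by repeated multiplication:
= s^2 + 10s + 25


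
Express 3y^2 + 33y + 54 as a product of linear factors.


Roots satisfy r1 + r2 = -b/a = -11 and r1*r2 = c/a = 18.
So r1 = -2, r2 = -9.
3y^2 + 33y + 54 = 3(y - r1)(y - r2) = 3(y + 2)(y + 9)


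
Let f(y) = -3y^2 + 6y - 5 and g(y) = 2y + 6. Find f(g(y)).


Substitute g(y) into f:
f(g(y)) = -3*(2y + 6)^2 + 6*(2y + 6) + (-5)
(2y + 6)^2 = 4y^2 + 24y + 36
Expand and combine: -12y^2 - 60y - 77


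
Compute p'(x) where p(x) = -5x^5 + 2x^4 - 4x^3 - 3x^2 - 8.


Apply the power rule term by term:
  d/dx(-5x^5) = -25x^4
  d/dx(2x^4) = 8x^3
  d/dx(-4x^3) = -12x^2
  d/dx(-3x^2) = -6x
  d/dx(-8) = 0
p'(x) = -25x^4 + 8x^3 - 12x^2 - 6x


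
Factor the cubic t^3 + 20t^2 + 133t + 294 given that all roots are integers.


Try integer roots (divisors of 294). t=-6: p(-6)=0.
Divide out (t + 6): quotient is t^2 + 14t + 49.
Factor the quadratic: (t + 7)(t + 7)
Result: (t + 6)(t + 7)(t + 7)


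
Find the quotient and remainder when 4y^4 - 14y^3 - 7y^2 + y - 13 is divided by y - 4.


(4y^4 - 14y^3 - 7y^2 + y - 13) / (y - 4)
Step 1: 4y^3 * (y - 4) = 4y^4 - 16y^3; subtract.
Step 2: 2y^2 * (y - 4) = 2y^3 - 8y^2; subtract.
Step 3: y * (y - 4) = y^2 - 4y; subtract.
Step 4: 5 * (y - 4) = 5y - 20; subtract.
Quotient: 4y^3 + 2y^2 + y + 5, Remainder: 7


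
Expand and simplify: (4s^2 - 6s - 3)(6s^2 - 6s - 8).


Distribute each term of the first polynomial:
  (4s^2)(6s^2 - 6s - 8) = 24s^4 - 24s^3 - 32s^2
  (-6s)(6s^2 - 6s - 8) = -36s^3 + 36s^2 + 48s
  (-3)(6s^2 - 6s - 8) = -18s^2 + 18s + 24
Sum: 24s^4 - 60s^3 - 14s^2 + 66s + 24


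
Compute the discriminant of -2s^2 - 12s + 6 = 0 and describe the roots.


D = b^2 - 4ac = (-12)^2 - 4(-2)(6) = 144 + 48 = 192
Since D > 0: two distinct irrational roots


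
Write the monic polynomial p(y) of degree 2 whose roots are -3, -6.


p(y) = (y + 3)(y + 6)
Expand: y^2 + 9y + 18


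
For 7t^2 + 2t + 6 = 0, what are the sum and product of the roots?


For at^2+bt+c=0: sum = -b/a, product = c/a.
a=7, b=2, c=6
Sum = -(2)/7 = -2/7
Product = (6)/7 = 6/7


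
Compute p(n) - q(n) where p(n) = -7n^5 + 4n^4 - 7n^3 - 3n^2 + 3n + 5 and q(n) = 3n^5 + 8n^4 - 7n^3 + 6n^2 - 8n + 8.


Distribute the minus sign:
  (-7n^5 + 4n^4 - 7n^3 - 3n^2 + 3n + 5)
- (3n^5 + 8n^4 - 7n^3 + 6n^2 - 8n + 8)
Negate second polynomial: -3n^5 - 8n^4 + 7n^3 - 6n^2 + 8n - 8
Add: -10n^5 - 4n^4 - 9n^2 + 11n - 3


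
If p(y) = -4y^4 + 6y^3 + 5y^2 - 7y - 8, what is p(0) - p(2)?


p(0) = -8
p(2) = -18
p(0) - p(2) = -8 + 18 = 10


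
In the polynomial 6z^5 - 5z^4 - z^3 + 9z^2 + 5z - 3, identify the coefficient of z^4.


Read off the coefficient of z^4: -5


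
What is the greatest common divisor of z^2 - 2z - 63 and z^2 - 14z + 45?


Factor each:
  z^2 - 2z - 63 = (z - 9)(z + 7)
  z^2 - 14z + 45 = (z - 9)(z - 5)
Common monic factor: z - 9
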